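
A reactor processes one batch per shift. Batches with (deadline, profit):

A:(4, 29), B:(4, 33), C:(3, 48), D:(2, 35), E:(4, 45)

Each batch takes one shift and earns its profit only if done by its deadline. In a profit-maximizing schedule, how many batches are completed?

4

Sort by profit descending; place each in the latest free slot ≤ its deadline.
By profit: C(d3,48), E(d4,45), D(d2,35), B(d4,33), A(d4,29)
C→slot 3; E→slot 4; D→slot 2; B→slot 1; A skipped.
4 of 5 scheduled.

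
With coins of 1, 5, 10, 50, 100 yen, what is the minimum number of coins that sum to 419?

Greedy: take as many of the largest coin as possible, then repeat with the remainder.
419 − 4×100→19 − 1×10→9 − 1×5→4 − 4×1→0
Total coins = 4 + 1 + 1 + 4 = 10

10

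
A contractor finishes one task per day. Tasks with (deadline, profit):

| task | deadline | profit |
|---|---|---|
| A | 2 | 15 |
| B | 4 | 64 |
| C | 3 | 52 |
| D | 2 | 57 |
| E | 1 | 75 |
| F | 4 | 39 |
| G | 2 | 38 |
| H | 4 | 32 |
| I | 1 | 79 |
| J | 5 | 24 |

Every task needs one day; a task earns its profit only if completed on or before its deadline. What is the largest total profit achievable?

276

Take jobs in profit order; each goes to the latest open slot no later than its deadline.
By profit: I(d1,79), E(d1,75), B(d4,64), D(d2,57), C(d3,52), F(d4,39), G(d2,38), H(d4,32), J(d5,24), A(d2,15)
I→slot 1; E skipped; B→slot 4; D→slot 2; C→slot 3; F skipped; G skipped; H skipped; J→slot 5; A skipped.
Profit = 79 + 57 + 52 + 64 + 24 = 276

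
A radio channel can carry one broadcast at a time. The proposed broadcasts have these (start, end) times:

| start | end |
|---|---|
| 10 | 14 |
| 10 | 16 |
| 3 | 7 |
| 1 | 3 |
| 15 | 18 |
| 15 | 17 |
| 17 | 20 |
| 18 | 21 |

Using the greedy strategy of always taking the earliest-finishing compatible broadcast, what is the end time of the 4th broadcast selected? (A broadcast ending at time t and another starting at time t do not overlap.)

Greedy by earliest finish: after sorting by end time, pick each interval compatible with the last pick.
By end time: (1,3), (3,7), (10,14), (10,16), (15,17), (15,18), (17,20), (18,21).
Pick (1,3); next start ≥ 3 → (3,7); next start ≥ 7 → (10,14); next start ≥ 14 → (15,17); next start ≥ 17 → (17,20).
Selected: (1,3) (3,7) (10,14) (15,17) (17,20)

17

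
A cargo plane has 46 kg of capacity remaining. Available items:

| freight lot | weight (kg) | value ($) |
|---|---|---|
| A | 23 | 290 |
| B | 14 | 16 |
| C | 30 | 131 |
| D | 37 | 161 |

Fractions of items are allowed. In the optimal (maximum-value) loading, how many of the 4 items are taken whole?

Greedy by value/weight ratio, highest first.
Ratios (sorted): A 12.61, C 4.37, D 4.35, B 1.14
take A (23 @ 290); take 23/30 of C → 100.43. Capacity used 46/46.
1 item(s) taken whole; one partial (take 23/30 of C).

1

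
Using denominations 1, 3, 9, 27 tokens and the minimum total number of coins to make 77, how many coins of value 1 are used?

2

Use the largest denomination that fits, subtract, and repeat.
77 = 2×27 + 2×9 + 1×3 + 2×1
Count of 1: 2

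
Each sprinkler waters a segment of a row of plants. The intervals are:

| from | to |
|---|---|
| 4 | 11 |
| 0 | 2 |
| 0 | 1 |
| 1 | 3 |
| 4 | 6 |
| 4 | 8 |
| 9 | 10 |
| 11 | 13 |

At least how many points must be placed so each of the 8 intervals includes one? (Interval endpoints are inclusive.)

Sort by right endpoint; whenever an interval is uncovered, place a point at its right end.
By right end: [0,1]  [0,2]  [1,3]  [4,6]  [4,8]  [9,10]  [4,11]  [11,13]
[0,1] uncovered → point at 1; [4,6] uncovered → point at 6; [9,10] uncovered → point at 10; [11,13] uncovered → point at 13.
Points: 1, 6, 10, 13 (4 total).

4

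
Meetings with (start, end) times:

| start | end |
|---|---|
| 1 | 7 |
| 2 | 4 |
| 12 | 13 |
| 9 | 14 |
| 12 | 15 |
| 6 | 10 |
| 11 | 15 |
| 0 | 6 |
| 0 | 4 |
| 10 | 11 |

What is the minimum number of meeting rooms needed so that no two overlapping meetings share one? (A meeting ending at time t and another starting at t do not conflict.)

Events (time:±→running): 0:+→1 0:+→2 1:+→3 2:+→4 … peak 4.

4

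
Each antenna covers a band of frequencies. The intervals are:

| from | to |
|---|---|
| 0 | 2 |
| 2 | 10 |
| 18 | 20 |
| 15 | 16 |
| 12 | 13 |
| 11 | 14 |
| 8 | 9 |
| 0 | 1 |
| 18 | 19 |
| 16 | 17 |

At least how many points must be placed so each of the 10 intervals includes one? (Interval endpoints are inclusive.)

Sorted: [0,1] [0,2] [8,9] [2,10] [12,13] [11,14] [15,16] [16,17] [18,19] [18,20]
{[0,1],[0,2]} hit by 1; {[8,9],[2,10]} hit by 9; {[12,13],[11,14]} hit by 13; {[15,16],[16,17]} hit by 16; {[18,19],[18,20]} hit by 19.
Points: 1, 9, 13, 16, 19 (5 total).

5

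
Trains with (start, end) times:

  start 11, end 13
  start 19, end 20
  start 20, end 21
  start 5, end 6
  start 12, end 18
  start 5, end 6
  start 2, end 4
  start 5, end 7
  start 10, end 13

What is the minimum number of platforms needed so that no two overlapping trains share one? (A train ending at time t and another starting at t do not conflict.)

Events (time:±→running): 2:+→1 4:-→0 5:+→1 5:+→2 5:+→3 … peak 3.

3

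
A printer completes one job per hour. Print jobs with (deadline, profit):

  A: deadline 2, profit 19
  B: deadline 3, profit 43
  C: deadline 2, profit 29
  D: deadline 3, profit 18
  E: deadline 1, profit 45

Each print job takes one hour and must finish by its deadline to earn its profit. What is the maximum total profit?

Take jobs in profit order; each goes to the latest open slot no later than its deadline.
Profit order: E=45 B=43 C=29 A=19 D=18
Assign: E→slot 1, B→slot 3, C→slot 2, A skipped, D skipped.
Slots: [1:E] [2:C] [3:B]
Profit = 45 + 29 + 43 = 117

117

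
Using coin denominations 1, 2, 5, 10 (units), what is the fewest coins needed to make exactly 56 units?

7

56 = 5×10 + 1×5 + 1×1
Total coins = 5 + 1 + 1 = 7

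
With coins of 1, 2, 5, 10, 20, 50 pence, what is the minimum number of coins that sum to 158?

6

Use the largest denomination that fits, subtract, and repeat.
158 − 3×50→8 − 1×5→3 − 1×2→1 − 1×1→0
Total coins = 3 + 1 + 1 + 1 = 6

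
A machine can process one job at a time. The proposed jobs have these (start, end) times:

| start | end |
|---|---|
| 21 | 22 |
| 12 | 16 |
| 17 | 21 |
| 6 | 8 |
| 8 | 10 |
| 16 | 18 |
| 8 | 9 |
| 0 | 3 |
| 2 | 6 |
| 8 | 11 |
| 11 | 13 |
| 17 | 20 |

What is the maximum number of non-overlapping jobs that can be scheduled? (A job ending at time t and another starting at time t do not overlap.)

6

Sorted by end: (0,3)  (2,6)  (6,8)  (8,9)  (8,10)  (8,11)  (11,13)  (12,16)  (16,18)  (17,20)  (17,21)  (21,22)
take (0,3); take (6,8); take (8,9); skip (8,11); take (11,13); take (16,18); take (21,22).
Selected 6 jobs.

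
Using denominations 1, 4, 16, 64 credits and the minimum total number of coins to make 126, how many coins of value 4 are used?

126 = 1×64 + 3×16 + 3×4 + 2×1
Count of 4: 3

3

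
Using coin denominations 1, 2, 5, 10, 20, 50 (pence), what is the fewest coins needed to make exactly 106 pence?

4

106 − 2×50→6 − 1×5→1 − 1×1→0
Total coins = 2 + 1 + 1 = 4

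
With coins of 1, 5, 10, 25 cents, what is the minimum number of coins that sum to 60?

3

60 = 2×25 + 1×10
Total coins = 2 + 1 = 3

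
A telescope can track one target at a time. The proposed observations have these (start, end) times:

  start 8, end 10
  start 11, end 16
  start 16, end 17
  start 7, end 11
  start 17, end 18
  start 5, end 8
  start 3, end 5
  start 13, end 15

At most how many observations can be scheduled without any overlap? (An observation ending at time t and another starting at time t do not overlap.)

6

Sorted by end: (3,5)  (5,8)  (8,10)  (7,11)  (13,15)  (11,16)  (16,17)  (17,18)
take (3,5); take (5,8); take (8,10); skip (7,11); take (13,15); take (16,17); take (17,18).
Selected 6 observations.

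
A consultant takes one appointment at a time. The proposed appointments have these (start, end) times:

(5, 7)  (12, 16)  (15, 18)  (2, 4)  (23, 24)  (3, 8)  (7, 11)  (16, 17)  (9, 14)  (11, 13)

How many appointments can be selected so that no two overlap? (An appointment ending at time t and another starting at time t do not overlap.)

6

Order by finish time; keep every interval that doesn't clash with the previous kept one.
Sorted by end: (2,4)  (5,7)  (3,8)  (7,11)  (11,13)  (9,14)  (12,16)  (16,17)  (15,18)  (23,24)
take (2,4); take (5,7); skip (3,8); take (7,11); take (11,13); skip (12,16); take (16,17); take (23,24).
Selected 6 appointments.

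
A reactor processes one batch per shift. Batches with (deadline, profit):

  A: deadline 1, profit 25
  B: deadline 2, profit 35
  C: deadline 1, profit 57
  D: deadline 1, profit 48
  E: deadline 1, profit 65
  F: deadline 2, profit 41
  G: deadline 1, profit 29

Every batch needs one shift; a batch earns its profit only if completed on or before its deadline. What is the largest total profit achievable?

Profit order: E=65 C=57 D=48 F=41 B=35 G=29 A=25
Assign: E→slot 1, C skipped, D skipped, F→slot 2, B skipped, G skipped, A skipped.
Slots: [1:E] [2:F]
Profit = 65 + 41 = 106

106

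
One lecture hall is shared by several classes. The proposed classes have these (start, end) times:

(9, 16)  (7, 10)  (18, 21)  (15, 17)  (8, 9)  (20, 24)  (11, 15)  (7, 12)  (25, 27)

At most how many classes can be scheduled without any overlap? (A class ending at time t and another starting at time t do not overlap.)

By end time: (8,9), (7,10), (7,12), (11,15), (9,16), (15,17), (18,21), (20,24), (25,27).
Pick (8,9); next start ≥ 9 → (11,15); next start ≥ 15 → (15,17); next start ≥ 17 → (18,21); next start ≥ 21 → (25,27).
Selected 5 classes.

5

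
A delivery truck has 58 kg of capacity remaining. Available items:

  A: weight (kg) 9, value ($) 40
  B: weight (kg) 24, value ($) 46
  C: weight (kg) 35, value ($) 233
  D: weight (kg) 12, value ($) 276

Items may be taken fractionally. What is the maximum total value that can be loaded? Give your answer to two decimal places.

552.83

Greedy by value/weight ratio, highest first.
Ratios (sorted): D 23.00, C 6.66, A 4.44, B 1.92
take D (12 @ 276); take C (35 @ 233); take A (9 @ 40); take 2/24 of B → 3.83. Capacity used 58/58.
Total value = 552.83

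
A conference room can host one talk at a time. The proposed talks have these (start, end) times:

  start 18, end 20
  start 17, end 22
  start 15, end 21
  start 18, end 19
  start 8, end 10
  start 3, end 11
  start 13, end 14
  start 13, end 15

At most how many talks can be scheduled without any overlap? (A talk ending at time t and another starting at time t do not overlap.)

3

Order by finish time; keep every interval that doesn't clash with the previous kept one.
By end time: (8,10), (3,11), (13,14), (13,15), (18,19), (18,20), (15,21), (17,22).
Pick (8,10); next start ≥ 10 → (13,14); next start ≥ 14 → (18,19).
Selected 3 talks.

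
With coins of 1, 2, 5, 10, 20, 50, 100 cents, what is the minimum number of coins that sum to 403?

6

403 = 4×100 + 1×2 + 1×1
Total coins = 4 + 1 + 1 = 6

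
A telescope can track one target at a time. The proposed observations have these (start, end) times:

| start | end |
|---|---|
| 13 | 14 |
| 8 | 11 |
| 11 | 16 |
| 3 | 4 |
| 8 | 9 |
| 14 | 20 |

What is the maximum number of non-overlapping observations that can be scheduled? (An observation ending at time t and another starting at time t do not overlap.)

4

Greedy by earliest finish: after sorting by end time, pick each interval compatible with the last pick.
Sorted by end: (3,4)  (8,9)  (8,11)  (13,14)  (11,16)  (14,20)
take (3,4); take (8,9); take (13,14); take (14,20).
Selected 4 observations.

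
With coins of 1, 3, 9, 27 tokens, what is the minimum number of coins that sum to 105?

Use the largest denomination that fits, subtract, and repeat.
105 = 3×27 + 2×9 + 2×3
Total coins = 3 + 2 + 2 = 7

7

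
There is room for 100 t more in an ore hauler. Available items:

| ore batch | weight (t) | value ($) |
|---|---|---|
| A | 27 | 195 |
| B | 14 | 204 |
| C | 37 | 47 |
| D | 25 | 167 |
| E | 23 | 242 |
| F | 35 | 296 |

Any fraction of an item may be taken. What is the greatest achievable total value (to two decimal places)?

Ratios (sorted): B 14.57, E 10.52, F 8.46, A 7.22, D 6.68, C 1.27
take B (14 @ 204); take E (23 @ 242); take F (35 @ 296); take A (27 @ 195); take 1/25 of D → 6.68. Capacity used 100/100.
Total value = 943.68

943.68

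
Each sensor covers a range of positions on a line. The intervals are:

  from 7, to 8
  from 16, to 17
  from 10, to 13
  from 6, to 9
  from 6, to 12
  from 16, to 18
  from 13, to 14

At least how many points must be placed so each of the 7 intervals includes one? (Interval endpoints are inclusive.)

By right end: [7,8]  [6,9]  [6,12]  [10,13]  [13,14]  [16,17]  [16,18]
[7,8] uncovered → point at 8; [10,13] uncovered → point at 13; [16,17] uncovered → point at 17.
Points: 8, 13, 17 (3 total).

3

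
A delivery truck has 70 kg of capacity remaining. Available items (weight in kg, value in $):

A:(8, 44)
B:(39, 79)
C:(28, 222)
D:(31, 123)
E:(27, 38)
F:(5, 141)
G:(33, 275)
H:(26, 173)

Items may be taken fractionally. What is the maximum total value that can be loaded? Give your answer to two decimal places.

664.62

Sort by value per unit weight and fill in that order.
Order: F (141/5=28.20) > G (275/33=8.33) > C (222/28=7.93) > H (173/26=6.65) > A (44/8=5.50) > D (123/31=3.97) > B (79/39=2.03) > E (38/27=1.41)
Fill: take F (5 @ 141) → take G (33 @ 275) → take C (28 @ 222) → take 4/26 of H → 26.62; 70/70 used.
Total value = 664.62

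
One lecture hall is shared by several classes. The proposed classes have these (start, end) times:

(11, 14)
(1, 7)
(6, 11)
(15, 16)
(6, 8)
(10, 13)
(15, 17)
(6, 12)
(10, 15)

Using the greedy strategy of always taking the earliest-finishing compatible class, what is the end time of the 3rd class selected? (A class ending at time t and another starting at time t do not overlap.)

16

Sort by end time and greedily take each interval whose start is ≥ the last chosen end.
Sorted by end: (1,7)  (6,8)  (6,11)  (6,12)  (10,13)  (11,14)  (10,15)  (15,16)  (15,17)
take (1,7); skip (6,11); skip (6,12); take (10,13); take (15,16).
Selected: (1,7) (10,13) (15,16)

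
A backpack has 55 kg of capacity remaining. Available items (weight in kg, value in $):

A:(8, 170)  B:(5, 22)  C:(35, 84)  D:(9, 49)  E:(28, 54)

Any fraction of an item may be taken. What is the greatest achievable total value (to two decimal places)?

Greedy by value/weight ratio, highest first.
Ratios (sorted): A 21.25, D 5.44, B 4.40, C 2.40, E 1.93
take A (8 @ 170); take D (9 @ 49); take B (5 @ 22); take 33/35 of C → 79.20. Capacity used 55/55.
Total value = 320.20

320.20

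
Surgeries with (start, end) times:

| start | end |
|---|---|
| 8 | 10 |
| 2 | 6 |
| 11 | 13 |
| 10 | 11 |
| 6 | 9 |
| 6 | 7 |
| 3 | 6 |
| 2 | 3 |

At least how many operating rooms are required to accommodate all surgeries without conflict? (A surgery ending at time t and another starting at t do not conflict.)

The answer is the maximum number of intervals overlapping at any instant.
starts: [2, 2, 3, 6, 6, 8, 10, 11]
ends:   [3, 6, 6, 7, 9, 10, 11, 13]
s2→1 s2→2  — peak 2.

2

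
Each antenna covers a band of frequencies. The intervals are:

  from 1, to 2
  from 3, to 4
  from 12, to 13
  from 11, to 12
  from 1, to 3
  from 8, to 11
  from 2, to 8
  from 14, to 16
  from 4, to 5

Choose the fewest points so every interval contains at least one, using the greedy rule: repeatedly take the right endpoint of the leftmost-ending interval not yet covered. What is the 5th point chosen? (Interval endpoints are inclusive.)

Sort by right endpoint; whenever an interval is uncovered, place a point at its right end.
Sorted: [1,2] [1,3] [3,4] [4,5] [2,8] [8,11] [11,12] [12,13] [14,16]
{[1,2],[1,3]} hit by 2; {[3,4],[4,5],[2,8]} hit by 4; {[8,11],[11,12]} hit by 11; {[12,13]} hit by 13; {[14,16]} hit by 16.
Points: 2, 4, 11, 13, 16 (5 total).

16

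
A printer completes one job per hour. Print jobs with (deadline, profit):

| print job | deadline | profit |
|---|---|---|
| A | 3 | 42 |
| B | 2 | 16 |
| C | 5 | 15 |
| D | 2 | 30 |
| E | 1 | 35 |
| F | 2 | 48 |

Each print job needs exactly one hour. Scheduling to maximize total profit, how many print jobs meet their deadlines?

Sort by profit descending; place each in the latest free slot ≤ its deadline.
Profit order: F=48 A=42 E=35 D=30 B=16 C=15
Assign: F→slot 2, A→slot 3, E→slot 1, D skipped, B skipped, C→slot 5.
Slots: [1:E] [2:F] [3:A] [5:C]
4 of 6 scheduled.

4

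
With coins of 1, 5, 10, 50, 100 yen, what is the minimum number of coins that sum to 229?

9

Greedy: take as many of the largest coin as possible, then repeat with the remainder.
229 = 2×100 + 2×10 + 1×5 + 4×1
Total coins = 2 + 2 + 1 + 4 = 9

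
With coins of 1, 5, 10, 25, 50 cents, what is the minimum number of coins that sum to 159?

159 − 3×50→9 − 1×5→4 − 4×1→0
Total coins = 3 + 1 + 4 = 8

8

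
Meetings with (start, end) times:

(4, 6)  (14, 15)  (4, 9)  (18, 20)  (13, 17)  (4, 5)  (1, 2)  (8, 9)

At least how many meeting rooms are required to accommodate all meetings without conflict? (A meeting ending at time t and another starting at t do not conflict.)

Count concurrent intervals with a sweep; the peak is the room count.
starts: [1, 4, 4, 4, 8, 13, 14, 18]
ends:   [2, 5, 6, 9, 9, 15, 17, 20]
s1→1 e2→0 s4→1 s4→2 s4→3  — peak 3.

3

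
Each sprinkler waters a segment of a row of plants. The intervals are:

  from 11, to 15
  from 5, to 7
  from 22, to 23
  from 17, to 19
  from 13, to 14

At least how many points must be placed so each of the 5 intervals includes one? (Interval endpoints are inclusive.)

4

By right end: [5,7]  [13,14]  [11,15]  [17,19]  [22,23]
[5,7] uncovered → point at 7; [13,14] uncovered → point at 14; [17,19] uncovered → point at 19; [22,23] uncovered → point at 23.
Points: 7, 14, 19, 23 (4 total).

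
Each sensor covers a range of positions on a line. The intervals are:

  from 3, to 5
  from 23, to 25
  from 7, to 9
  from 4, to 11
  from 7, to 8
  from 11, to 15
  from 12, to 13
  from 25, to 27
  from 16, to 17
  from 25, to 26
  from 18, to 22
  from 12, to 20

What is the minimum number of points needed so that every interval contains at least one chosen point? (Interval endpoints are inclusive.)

6

By right end: [3,5]  [7,8]  [7,9]  [4,11]  [12,13]  [11,15]  [16,17]  [12,20]  [18,22]  [23,25]  [25,26]  [25,27]
[3,5] uncovered → point at 5; [7,8] uncovered → point at 8; [12,13] uncovered → point at 13; [16,17] uncovered → point at 17; [18,22] uncovered → point at 22; [23,25] uncovered → point at 25.
Points: 5, 8, 13, 17, 22, 25 (6 total).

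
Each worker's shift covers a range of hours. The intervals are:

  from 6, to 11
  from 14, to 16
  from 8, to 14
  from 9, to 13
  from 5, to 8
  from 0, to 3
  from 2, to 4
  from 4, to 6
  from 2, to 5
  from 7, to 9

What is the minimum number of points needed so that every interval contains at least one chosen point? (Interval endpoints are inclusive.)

4

Sort by right endpoint; whenever an interval is uncovered, place a point at its right end.
By right end: [0,3]  [2,4]  [2,5]  [4,6]  [5,8]  [7,9]  [6,11]  [9,13]  [8,14]  [14,16]
[0,3] uncovered → point at 3; [4,6] uncovered → point at 6; [7,9] uncovered → point at 9; [14,16] uncovered → point at 16.
Points: 3, 6, 9, 16 (4 total).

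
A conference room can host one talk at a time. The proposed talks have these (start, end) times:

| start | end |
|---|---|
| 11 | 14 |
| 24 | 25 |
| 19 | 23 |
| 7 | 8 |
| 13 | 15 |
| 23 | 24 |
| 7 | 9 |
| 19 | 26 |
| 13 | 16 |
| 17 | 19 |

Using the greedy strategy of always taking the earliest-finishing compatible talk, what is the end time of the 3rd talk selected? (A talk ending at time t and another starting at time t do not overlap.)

19

Greedy by earliest finish: after sorting by end time, pick each interval compatible with the last pick.
Sorted by end: (7,8)  (7,9)  (11,14)  (13,15)  (13,16)  (17,19)  (19,23)  (23,24)  (24,25)  (19,26)
take (7,8); take (11,14); take (17,19); take (19,23); take (23,24); take (24,25).
Selected: (7,8) (11,14) (17,19) (19,23) (23,24) (24,25)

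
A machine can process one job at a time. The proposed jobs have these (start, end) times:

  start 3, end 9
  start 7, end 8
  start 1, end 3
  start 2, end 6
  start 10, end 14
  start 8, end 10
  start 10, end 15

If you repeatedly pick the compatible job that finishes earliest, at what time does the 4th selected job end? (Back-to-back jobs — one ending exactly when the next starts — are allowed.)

14

Sort by end time and greedily take each interval whose start is ≥ the last chosen end.
By end time: (1,3), (2,6), (7,8), (3,9), (8,10), (10,14), (10,15).
Pick (1,3); next start ≥ 3 → (7,8); next start ≥ 8 → (8,10); next start ≥ 10 → (10,14).
Selected: (1,3) (7,8) (8,10) (10,14)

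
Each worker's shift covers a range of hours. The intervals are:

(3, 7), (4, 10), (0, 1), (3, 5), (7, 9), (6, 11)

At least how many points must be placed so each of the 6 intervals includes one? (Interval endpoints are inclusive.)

Sort by right endpoint; whenever an interval is uncovered, place a point at its right end.
Sorted: [0,1] [3,5] [3,7] [7,9] [4,10] [6,11]
{[0,1]} hit by 1; {[3,5],[3,7]} hit by 5; {[7,9],[4,10],[6,11]} hit by 9.
Points: 1, 5, 9 (3 total).

3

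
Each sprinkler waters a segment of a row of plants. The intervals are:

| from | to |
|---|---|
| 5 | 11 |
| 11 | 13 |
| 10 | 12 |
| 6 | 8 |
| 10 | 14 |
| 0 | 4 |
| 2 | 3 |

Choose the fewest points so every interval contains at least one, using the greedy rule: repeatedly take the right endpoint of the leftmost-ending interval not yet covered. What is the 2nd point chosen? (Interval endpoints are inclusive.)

8

Sort by right endpoint; whenever an interval is uncovered, place a point at its right end.
By right end: [2,3]  [0,4]  [6,8]  [5,11]  [10,12]  [11,13]  [10,14]
[2,3] uncovered → point at 3; [6,8] uncovered → point at 8; [10,12] uncovered → point at 12.
Points: 3, 8, 12 (3 total).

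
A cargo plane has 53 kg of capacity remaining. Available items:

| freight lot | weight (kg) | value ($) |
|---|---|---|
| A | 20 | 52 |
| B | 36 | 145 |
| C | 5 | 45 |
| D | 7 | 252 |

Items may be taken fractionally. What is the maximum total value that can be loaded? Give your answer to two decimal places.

Greedy by value/weight ratio, highest first.
Order: D (252/7=36.00) > C (45/5=9.00) > B (145/36=4.03) > A (52/20=2.60)
Fill: take D (7 @ 252) → take C (5 @ 45) → take B (36 @ 145) → take 5/20 of A → 13.00; 53/53 used.
Total value = 455.00

455.00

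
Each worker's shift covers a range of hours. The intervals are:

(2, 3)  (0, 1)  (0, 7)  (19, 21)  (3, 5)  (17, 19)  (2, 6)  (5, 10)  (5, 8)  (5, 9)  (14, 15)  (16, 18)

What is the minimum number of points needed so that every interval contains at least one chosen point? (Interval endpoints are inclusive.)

Sorted: [0,1] [2,3] [3,5] [2,6] [0,7] [5,8] [5,9] [5,10] [14,15] [16,18] [17,19] [19,21]
{[0,1]} hit by 1; {[2,3],[3,5],[2,6],[0,7]} hit by 3; {[5,8],[5,9],[5,10]} hit by 8; {[14,15]} hit by 15; {[16,18],[17,19]} hit by 18; {[19,21]} hit by 21.
Points: 1, 3, 8, 15, 18, 21 (6 total).

6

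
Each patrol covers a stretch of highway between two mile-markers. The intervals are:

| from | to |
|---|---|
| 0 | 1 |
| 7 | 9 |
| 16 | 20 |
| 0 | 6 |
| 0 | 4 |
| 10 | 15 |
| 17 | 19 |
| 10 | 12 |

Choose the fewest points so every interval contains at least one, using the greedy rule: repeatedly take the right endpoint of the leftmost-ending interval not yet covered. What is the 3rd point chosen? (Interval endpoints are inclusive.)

Process intervals by earliest right end; each time one isn't hit yet, stab at its right endpoint.
By right end: [0,1]  [0,4]  [0,6]  [7,9]  [10,12]  [10,15]  [17,19]  [16,20]
[0,1] uncovered → point at 1; [7,9] uncovered → point at 9; [10,12] uncovered → point at 12; [17,19] uncovered → point at 19.
Points: 1, 9, 12, 19 (4 total).

12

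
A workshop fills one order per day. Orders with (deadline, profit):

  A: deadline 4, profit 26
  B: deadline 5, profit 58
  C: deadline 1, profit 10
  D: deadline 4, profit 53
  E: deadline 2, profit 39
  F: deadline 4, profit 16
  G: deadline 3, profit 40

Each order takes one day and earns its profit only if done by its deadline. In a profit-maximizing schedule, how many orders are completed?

5

Take jobs in profit order; each goes to the latest open slot no later than its deadline.
By profit: B(d5,58), D(d4,53), G(d3,40), E(d2,39), A(d4,26), F(d4,16), C(d1,10)
B→slot 5; D→slot 4; G→slot 3; E→slot 2; A→slot 1; F skipped; C skipped.
5 of 7 scheduled.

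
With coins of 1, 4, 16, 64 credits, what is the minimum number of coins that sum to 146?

5

Use the largest denomination that fits, subtract, and repeat.
146 = 2×64 + 1×16 + 2×1
Total coins = 2 + 1 + 2 = 5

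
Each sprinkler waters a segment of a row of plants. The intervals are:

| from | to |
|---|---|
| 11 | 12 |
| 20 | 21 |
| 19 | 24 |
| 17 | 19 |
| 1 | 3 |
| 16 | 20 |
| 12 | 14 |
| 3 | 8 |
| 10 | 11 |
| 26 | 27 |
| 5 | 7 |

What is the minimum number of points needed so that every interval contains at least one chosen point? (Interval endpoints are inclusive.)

7

Process intervals by earliest right end; each time one isn't hit yet, stab at its right endpoint.
By right end: [1,3]  [5,7]  [3,8]  [10,11]  [11,12]  [12,14]  [17,19]  [16,20]  [20,21]  [19,24]  [26,27]
[1,3] uncovered → point at 3; [5,7] uncovered → point at 7; [10,11] uncovered → point at 11; [12,14] uncovered → point at 14; [17,19] uncovered → point at 19; [20,21] uncovered → point at 21; [26,27] uncovered → point at 27.
Points: 3, 7, 11, 14, 19, 21, 27 (7 total).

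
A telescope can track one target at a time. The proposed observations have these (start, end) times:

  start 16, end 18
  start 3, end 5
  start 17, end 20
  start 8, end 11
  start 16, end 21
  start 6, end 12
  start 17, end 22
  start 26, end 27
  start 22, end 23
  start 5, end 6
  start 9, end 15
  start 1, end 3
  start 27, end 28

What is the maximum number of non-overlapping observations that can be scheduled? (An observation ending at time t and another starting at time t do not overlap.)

8

Greedy by earliest finish: after sorting by end time, pick each interval compatible with the last pick.
By end time: (1,3), (3,5), (5,6), (8,11), (6,12), (9,15), (16,18), (17,20), (16,21), (17,22), (22,23), (26,27), (27,28).
Pick (1,3); next start ≥ 3 → (3,5); next start ≥ 5 → (5,6); next start ≥ 6 → (8,11); next start ≥ 11 → (16,18); next start ≥ 18 → (22,23); next start ≥ 23 → (26,27); next start ≥ 27 → (27,28).
Selected 8 observations.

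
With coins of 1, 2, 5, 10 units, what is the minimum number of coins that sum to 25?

Use the largest denomination that fits, subtract, and repeat.
25 = 2×10 + 1×5
Total coins = 2 + 1 = 3

3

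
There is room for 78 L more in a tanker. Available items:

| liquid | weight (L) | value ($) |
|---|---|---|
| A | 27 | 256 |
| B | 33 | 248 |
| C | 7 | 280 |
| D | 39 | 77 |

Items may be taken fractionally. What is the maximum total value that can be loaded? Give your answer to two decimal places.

805.72

Sort by value per unit weight and fill in that order.
Order: C (280/7=40.00) > A (256/27=9.48) > B (248/33=7.52) > D (77/39=1.97)
Fill: take C (7 @ 280) → take A (27 @ 256) → take B (33 @ 248) → take 11/39 of D → 21.72; 78/78 used.
Total value = 805.72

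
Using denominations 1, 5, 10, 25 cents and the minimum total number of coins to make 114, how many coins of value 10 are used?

Greedy: take as many of the largest coin as possible, then repeat with the remainder.
114 = 4×25 + 1×10 + 4×1
Count of 10: 1

1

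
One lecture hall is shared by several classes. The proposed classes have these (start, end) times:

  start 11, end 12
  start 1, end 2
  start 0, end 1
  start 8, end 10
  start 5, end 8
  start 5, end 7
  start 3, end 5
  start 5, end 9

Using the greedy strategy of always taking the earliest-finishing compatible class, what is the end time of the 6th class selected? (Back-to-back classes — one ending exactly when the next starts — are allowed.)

12

Sorted by end: (0,1)  (1,2)  (3,5)  (5,7)  (5,8)  (5,9)  (8,10)  (11,12)
take (0,1); take (1,2); take (3,5); take (5,7); skip (5,8); take (8,10); take (11,12).
Selected: (0,1) (1,2) (3,5) (5,7) (8,10) (11,12)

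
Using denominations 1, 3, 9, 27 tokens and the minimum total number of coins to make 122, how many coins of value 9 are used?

Greedy: take as many of the largest coin as possible, then repeat with the remainder.
122 − 4×27→14 − 1×9→5 − 1×3→2 − 2×1→0
Count of 9: 1

1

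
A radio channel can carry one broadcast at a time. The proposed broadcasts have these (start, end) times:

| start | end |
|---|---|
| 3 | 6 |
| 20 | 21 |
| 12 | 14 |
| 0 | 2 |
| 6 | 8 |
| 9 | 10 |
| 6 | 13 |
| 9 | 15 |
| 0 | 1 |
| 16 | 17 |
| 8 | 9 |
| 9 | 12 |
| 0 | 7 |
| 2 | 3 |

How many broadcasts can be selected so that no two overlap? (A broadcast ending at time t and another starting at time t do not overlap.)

9

Order by finish time; keep every interval that doesn't clash with the previous kept one.
Sorted by end: (0,1)  (0,2)  (2,3)  (3,6)  (0,7)  (6,8)  (8,9)  (9,10)  (9,12)  (6,13)  (12,14)  (9,15)  (16,17)  (20,21)
take (0,1); skip (0,2); take (2,3); take (3,6); take (6,8); take (8,9); take (9,10); skip (9,12); skip (6,13); take (12,14); take (16,17); take (20,21).
Selected 9 broadcasts.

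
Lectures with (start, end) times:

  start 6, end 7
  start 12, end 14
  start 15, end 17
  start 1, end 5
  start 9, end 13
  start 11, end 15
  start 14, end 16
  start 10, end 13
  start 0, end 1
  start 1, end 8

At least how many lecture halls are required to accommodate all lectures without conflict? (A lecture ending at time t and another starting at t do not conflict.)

The answer is the maximum number of intervals overlapping at any instant.
starts: [0, 1, 1, 6, 9, 10, 11, 12, 14, 15]
ends:   [1, 5, 7, 8, 13, 13, 14, 15, 16, 17]
s0→1 e1→0 s1→1 s1→2 e5→1 s6→2 e7→1 e8→0 s9→1 s10→2 s11→3 s12→4  — peak 4.

4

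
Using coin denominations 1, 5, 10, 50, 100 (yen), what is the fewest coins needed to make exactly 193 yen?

Greedy: take as many of the largest coin as possible, then repeat with the remainder.
193 − 1×100→93 − 1×50→43 − 4×10→3 − 3×1→0
Total coins = 1 + 1 + 4 + 3 = 9

9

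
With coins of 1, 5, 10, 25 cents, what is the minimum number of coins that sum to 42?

5

Use the largest denomination that fits, subtract, and repeat.
42 − 1×25→17 − 1×10→7 − 1×5→2 − 2×1→0
Total coins = 1 + 1 + 1 + 2 = 5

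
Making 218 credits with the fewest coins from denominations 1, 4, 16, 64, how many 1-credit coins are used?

2

218 − 3×64→26 − 1×16→10 − 2×4→2 − 2×1→0
Count of 1: 2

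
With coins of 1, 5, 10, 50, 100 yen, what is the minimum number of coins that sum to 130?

130 = 1×100 + 3×10
Total coins = 1 + 3 = 4

4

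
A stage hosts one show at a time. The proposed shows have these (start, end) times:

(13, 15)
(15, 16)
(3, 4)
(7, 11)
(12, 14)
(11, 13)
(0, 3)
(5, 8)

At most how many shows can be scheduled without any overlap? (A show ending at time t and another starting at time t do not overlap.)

6

Sorted by end: (0,3)  (3,4)  (5,8)  (7,11)  (11,13)  (12,14)  (13,15)  (15,16)
take (0,3); take (3,4); take (5,8); skip (7,11); take (11,13); take (13,15); take (15,16).
Selected 6 shows.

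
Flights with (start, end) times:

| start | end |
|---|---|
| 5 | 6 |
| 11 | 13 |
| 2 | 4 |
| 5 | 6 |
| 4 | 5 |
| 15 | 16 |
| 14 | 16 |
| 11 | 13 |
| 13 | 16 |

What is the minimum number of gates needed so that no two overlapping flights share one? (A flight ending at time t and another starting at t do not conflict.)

Count concurrent intervals with a sweep; the peak is the room count.
Events (time:±→running): 2:+→1 4:-→0 4:+→1 5:-→0 5:+→1 5:+→2 6:-→1 6:-→0 11:+→1 11:+→2 13:-→1 13:-→0 13:+→1 14:+→2 15:+→3 … peak 3.

3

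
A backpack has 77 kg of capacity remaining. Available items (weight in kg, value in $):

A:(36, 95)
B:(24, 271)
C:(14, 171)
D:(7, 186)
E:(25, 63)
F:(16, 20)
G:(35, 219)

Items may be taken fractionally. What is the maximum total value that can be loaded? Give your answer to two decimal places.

Sort by value per unit weight and fill in that order.
Ratios (sorted): D 26.57, C 12.21, B 11.29, G 6.26, A 2.64, E 2.52, F 1.25
take D (7 @ 186); take C (14 @ 171); take B (24 @ 271); take 32/35 of G → 200.23. Capacity used 77/77.
Total value = 828.23

828.23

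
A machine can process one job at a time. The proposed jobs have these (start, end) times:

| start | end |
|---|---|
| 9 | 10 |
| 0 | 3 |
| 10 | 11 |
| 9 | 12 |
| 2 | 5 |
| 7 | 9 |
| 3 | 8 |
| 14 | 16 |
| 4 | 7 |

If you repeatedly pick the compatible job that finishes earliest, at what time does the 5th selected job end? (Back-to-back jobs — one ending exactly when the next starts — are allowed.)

Sort by end time and greedily take each interval whose start is ≥ the last chosen end.
Sorted by end: (0,3)  (2,5)  (4,7)  (3,8)  (7,9)  (9,10)  (10,11)  (9,12)  (14,16)
take (0,3); take (4,7); take (7,9); take (9,10); take (10,11); take (14,16).
Selected: (0,3) (4,7) (7,9) (9,10) (10,11) (14,16)

11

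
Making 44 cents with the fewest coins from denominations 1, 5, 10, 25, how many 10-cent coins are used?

44 − 1×25→19 − 1×10→9 − 1×5→4 − 4×1→0
Count of 10: 1

1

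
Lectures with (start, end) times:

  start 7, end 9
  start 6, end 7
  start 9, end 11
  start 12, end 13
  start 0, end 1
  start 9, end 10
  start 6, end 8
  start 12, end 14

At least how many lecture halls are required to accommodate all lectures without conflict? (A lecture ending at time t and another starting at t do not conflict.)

starts: [0, 6, 6, 7, 9, 9, 12, 12]
ends:   [1, 7, 8, 9, 10, 11, 13, 14]
s0→1 e1→0 s6→1 s6→2  — peak 2.

2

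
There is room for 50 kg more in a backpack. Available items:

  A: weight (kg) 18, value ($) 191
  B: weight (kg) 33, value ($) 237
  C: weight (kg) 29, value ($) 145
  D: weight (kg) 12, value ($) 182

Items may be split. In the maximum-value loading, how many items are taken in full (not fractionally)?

Order: D (182/12=15.17) > A (191/18=10.61) > B (237/33=7.18) > C (145/29=5.00)
Fill: take D (12 @ 182) → take A (18 @ 191) → take 20/33 of B → 143.64; 50/50 used.
2 item(s) taken whole; one partial (take 20/33 of B).

2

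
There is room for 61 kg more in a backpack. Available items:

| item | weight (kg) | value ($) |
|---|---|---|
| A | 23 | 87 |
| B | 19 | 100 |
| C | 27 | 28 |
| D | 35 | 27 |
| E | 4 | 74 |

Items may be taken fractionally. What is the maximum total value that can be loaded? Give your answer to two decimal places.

Sort by value per unit weight and fill in that order.
Order: E (74/4=18.50) > B (100/19=5.26) > A (87/23=3.78) > C (28/27=1.04) > D (27/35=0.77)
Fill: take E (4 @ 74) → take B (19 @ 100) → take A (23 @ 87) → take 15/27 of C → 15.56; 61/61 used.
Total value = 276.56

276.56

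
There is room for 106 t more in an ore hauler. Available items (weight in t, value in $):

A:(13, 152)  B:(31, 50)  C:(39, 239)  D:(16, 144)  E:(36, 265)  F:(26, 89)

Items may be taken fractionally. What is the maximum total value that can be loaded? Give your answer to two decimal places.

806.85

Order: A (152/13=11.69) > D (144/16=9.00) > E (265/36=7.36) > C (239/39=6.13) > F (89/26=3.42) > B (50/31=1.61)
Fill: take A (13 @ 152) → take D (16 @ 144) → take E (36 @ 265) → take C (39 @ 239) → take 2/26 of F → 6.85; 106/106 used.
Total value = 806.85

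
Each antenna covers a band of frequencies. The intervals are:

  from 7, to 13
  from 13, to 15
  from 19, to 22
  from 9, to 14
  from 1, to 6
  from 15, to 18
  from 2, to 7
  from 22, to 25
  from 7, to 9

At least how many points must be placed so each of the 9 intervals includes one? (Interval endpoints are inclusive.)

Process intervals by earliest right end; each time one isn't hit yet, stab at its right endpoint.
Sorted: [1,6] [2,7] [7,9] [7,13] [9,14] [13,15] [15,18] [19,22] [22,25]
{[1,6],[2,7]} hit by 6; {[7,9],[7,13],[9,14]} hit by 9; {[13,15],[15,18]} hit by 15; {[19,22],[22,25]} hit by 22.
Points: 6, 9, 15, 22 (4 total).

4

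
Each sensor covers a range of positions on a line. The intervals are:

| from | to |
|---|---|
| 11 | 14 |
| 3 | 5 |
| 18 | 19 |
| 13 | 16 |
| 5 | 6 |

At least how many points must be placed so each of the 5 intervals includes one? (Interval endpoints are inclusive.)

3

Sort by right endpoint; whenever an interval is uncovered, place a point at its right end.
Sorted: [3,5] [5,6] [11,14] [13,16] [18,19]
{[3,5],[5,6]} hit by 5; {[11,14],[13,16]} hit by 14; {[18,19]} hit by 19.
Points: 5, 14, 19 (3 total).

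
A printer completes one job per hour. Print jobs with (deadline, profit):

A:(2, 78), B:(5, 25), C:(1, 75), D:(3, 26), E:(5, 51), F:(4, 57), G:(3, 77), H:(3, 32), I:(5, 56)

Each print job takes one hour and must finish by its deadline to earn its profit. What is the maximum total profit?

343

Take jobs in profit order; each goes to the latest open slot no later than its deadline.
Profit order: A=78 G=77 C=75 F=57 I=56 E=51 H=32 D=26 B=25
Assign: A→slot 2, G→slot 3, C→slot 1, F→slot 4, I→slot 5, E skipped, H skipped, D skipped, B skipped.
Slots: [1:C] [2:A] [3:G] [4:F] [5:I]
Profit = 75 + 78 + 77 + 57 + 56 = 343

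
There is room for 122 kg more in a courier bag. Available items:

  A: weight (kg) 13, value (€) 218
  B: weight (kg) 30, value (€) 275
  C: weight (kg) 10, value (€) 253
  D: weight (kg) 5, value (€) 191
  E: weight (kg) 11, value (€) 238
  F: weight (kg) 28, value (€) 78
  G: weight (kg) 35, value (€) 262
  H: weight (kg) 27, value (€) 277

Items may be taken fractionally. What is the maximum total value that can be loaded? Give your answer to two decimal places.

Greedy by value/weight ratio, highest first.
Order: D (191/5=38.20) > C (253/10=25.30) > E (238/11=21.64) > A (218/13=16.77) > H (277/27=10.26) > B (275/30=9.17) > G (262/35=7.49) > F (78/28=2.79)
Fill: take D (5 @ 191) → take C (10 @ 253) → take E (11 @ 238) → take A (13 @ 218) → take H (27 @ 277) → take B (30 @ 275) → take 26/35 of G → 194.63; 122/122 used.
Total value = 1646.63

1646.63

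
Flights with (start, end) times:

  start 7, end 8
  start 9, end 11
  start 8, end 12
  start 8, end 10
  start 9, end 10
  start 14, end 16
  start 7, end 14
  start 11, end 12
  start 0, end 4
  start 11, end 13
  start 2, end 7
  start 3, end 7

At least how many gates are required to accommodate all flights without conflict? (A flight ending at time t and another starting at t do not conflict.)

5

Count concurrent intervals with a sweep; the peak is the room count.
starts: [0, 2, 3, 7, 7, 8, 8, 9, 9, 11, 11, 14]
ends:   [4, 7, 7, 8, 10, 10, 11, 12, 12, 13, 14, 16]
s0→1 s2→2 s3→3 e4→2 e7→1 e7→0 s7→1 s7→2 e8→1 s8→2 s8→3 s9→4 s9→5  — peak 5.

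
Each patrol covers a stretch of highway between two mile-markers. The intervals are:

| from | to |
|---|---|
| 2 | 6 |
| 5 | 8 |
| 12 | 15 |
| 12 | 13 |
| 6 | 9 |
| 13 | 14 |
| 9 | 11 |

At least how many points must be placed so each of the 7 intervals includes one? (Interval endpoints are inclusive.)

3

Sort by right endpoint; whenever an interval is uncovered, place a point at its right end.
By right end: [2,6]  [5,8]  [6,9]  [9,11]  [12,13]  [13,14]  [12,15]
[2,6] uncovered → point at 6; [9,11] uncovered → point at 11; [12,13] uncovered → point at 13.
Points: 6, 11, 13 (3 total).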